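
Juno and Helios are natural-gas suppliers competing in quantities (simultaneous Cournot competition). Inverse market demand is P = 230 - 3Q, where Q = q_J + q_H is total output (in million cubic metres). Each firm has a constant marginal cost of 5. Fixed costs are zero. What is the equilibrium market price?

Each firm earns π_i = (230 - 3Q)q_i - 5q_i.
First-order condition (treating rivals' output as given): 225 - 6q_i - 3q_j = 0.
By symmetry each firm produces the same amount; substituting q_j = q_i yields q_i = 225/9 = 25.
Total output Q = 50, so price P = 230 - 3·50 = 80.

80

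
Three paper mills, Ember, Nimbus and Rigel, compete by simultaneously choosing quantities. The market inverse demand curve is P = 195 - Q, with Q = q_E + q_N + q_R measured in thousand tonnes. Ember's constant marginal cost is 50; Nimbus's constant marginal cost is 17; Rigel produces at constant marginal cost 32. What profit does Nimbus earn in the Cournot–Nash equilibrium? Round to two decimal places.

Ember's profit: π_E = (195 - Q)q_E - (50q_E). Setting ∂π_E/∂q_E = 0: 145 - 2q_E - (q_N + q_R) = 0.
Nimbus's profit: π_N = (195 - Q)q_N - (17q_N). Setting ∂π_N/∂q_N = 0: 178 - 2q_N - (q_E + q_R) = 0.
Rigel's first-order condition: 163 - 2q_R - (q_E + q_N) = 0.
Adding the 3 first-order conditions: 486 − 4Q = 0, so Q = 243/2.
Back-substituting: q_E = (145 − 243/2) = 47/2, q_N = (178 − 243/2) = 113/2, q_R = (163 − 243/2) = 83/2.
Price P = 195 - 243/2 = 147/2.
Nimbus's profit: (147/2 - 17)·(113/2) = 3192.2500.

3192.25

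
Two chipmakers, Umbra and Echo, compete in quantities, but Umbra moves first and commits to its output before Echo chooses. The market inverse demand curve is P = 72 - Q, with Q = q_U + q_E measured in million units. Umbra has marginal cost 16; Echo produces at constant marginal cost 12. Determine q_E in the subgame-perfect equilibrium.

The follower Echo best-responds to any q_U: π_E = (72 - Q)q_E - 12q_E.
∂π_E/∂q_E = 60 - q_U - 2q_E = 0 gives the reaction function q_E = (60 - q_U)/2.
Umbra substitutes q_E(q_U) into its own profit: π_U = q_U(72 - q_U - (60 - q_U)/2) - 16q_U = (42 - (1/2)q_U)q_U - 16q_U.
Maximising: ∂π_U/∂q_U = 26 - q_U = 0, giving q_U = 26.
Then q_E = (60 - 26)/2 = 17.

17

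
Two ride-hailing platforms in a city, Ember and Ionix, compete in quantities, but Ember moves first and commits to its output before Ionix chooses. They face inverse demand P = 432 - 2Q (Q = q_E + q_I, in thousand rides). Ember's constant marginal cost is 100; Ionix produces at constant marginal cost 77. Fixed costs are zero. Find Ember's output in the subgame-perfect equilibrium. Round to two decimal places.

The follower Ionix best-responds to any q_E: π_I = (432 - 2Q)q_I - 77q_I.
∂π_I/∂q_I = 355 - 2q_E - 4q_I = 0 gives the reaction function q_I = (355 - 2q_E)/4.
The leader anticipates this reaction. Substituting into P = 432 - 2Q gives P = 509/2 - q_E, so π_E = (509/2 - q_E)q_E - 100q_E.
The leader's first-order condition 309/2 - 2q_E = 0 yields q_E = 309/4.
Then q_I = (355 - 2·(309/4))/4 = 401/8.

77.25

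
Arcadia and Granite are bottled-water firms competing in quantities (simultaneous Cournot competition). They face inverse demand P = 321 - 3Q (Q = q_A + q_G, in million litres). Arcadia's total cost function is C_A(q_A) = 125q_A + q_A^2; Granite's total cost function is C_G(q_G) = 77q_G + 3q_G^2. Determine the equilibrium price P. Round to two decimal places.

218.10

Arcadia's profit: π_A = (321 - 3Q)q_A - (125q_A + q_A²). Setting ∂π_A/∂q_A = 0: 196 - 8q_A - 3(q_G) = 0.
Granite's profit: π_G = (321 - 3Q)q_G - (77q_G + 3q_G²). Setting ∂π_G/∂q_G = 0: 244 - 12q_G - 3(q_A) = 0.
Rearranging gives the reaction functions q_A = (196 - 3q_G)/8 and q_G = (244 - 3q_A)/12.
Substituting one into the other gives q_A = 540/29 and q_G = 1364/87.
Total output Q = 34.2989, so price P = 321 - 3·34.2989 = 218.1034.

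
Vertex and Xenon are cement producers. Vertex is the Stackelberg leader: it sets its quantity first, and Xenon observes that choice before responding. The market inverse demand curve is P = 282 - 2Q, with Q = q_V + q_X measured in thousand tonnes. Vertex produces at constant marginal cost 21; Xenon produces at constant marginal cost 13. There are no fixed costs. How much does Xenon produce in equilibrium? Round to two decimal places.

The follower Xenon best-responds to any q_V: π_X = (282 - 2Q)q_X - 13q_X.
Setting the follower's marginal profit to zero, 269 - 2q_V - 4q_X = 0, i.e. q_X = (269 - 2q_V)/4.
Vertex substitutes q_X(q_V) into its own profit: π_V = q_V(282 - 2q_V - (269 - 2q_V)/2) - 21q_V = (295/2 - q_V)q_V - 21q_V.
Leader FOC: 253/2 - 2q_V = 0, so q_V = 253/4.
Then q_X = (269 - 2·(253/4))/4 = 285/8.

35.63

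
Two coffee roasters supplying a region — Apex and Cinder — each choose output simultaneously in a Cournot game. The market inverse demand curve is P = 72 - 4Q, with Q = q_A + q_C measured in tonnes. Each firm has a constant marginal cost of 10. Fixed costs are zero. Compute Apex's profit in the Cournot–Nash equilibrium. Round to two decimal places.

106.78

A representative firm's profit is π_i = q_i(72 - 4Q) - 10q_i.
First-order condition (treating rivals' output as given): 62 - 8q_i - 4q_j = 0.
With identical firms every q_j equals q_i, so q_j = q_i and 62 = 12q_i, giving q_i = 31/6.
Price P = 72 - 4·(31/3) = 92/3.
Apex's profit: (92/3 - 10)·(31/6) = 961/9.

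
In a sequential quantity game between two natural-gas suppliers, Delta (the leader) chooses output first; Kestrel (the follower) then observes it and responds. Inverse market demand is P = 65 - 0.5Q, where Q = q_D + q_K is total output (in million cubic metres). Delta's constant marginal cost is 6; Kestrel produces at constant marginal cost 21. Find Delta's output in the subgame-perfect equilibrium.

74

The follower Kestrel best-responds to any q_D: π_K = (65 - 0.5Q)q_K - 21q_K.
Setting the follower's marginal profit to zero, 44 - (1/2)q_D - q_K = 0, i.e. q_K = (44 - (1/2)q_D).
The leader anticipates this reaction. Substituting into P = 65 - 0.5Q gives P = 43 - (1/4)q_D, so π_D = (43 - (1/4)q_D)q_D - 6q_D.
Leader FOC: 37 - (1/2)q_D = 0, so q_D = 74.
Then q_K = (44 - (1/2)·74) = 7.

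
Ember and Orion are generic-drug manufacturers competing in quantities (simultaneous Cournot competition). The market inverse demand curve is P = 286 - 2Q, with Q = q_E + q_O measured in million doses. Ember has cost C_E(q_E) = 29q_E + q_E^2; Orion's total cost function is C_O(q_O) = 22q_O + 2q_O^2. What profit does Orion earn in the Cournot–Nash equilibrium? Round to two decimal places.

2365.50

Ember's profit: π_E = (286 - 2Q)q_E - (29q_E + q_E²). Setting ∂π_E/∂q_E = 0: 257 - 6q_E - 2(q_O) = 0.
Orion's profit: π_O = (286 - 2Q)q_O - (22q_O + 2q_O²). Setting ∂π_O/∂q_O = 0: 264 - 8q_O - 2(q_E) = 0.
Best responses: q_E = (257 - 2q_O)/6, q_O = (264 - 2q_E)/8.
Substituting one into the other gives q_E = 382/11 and q_O = 535/22.
Price P = 286 - 2·(1299/22) = 1847/11.
Orion's profit: (1847/11)·(535/22) - 22·(535/22) - 2(535/22)² = 2365.4959.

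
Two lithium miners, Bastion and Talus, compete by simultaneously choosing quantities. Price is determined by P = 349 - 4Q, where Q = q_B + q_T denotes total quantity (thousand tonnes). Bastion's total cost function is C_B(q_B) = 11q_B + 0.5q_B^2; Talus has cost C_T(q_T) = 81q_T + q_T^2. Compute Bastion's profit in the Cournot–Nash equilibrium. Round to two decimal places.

4377.44

Bastion's profit: π_B = (349 - 4Q)q_B - (11q_B + (1/2)q_B²). Setting ∂π_B/∂q_B = 0: 338 - 9q_B - 4(q_T) = 0.
Talus's profit: π_T = (349 - 4Q)q_T - (81q_T + q_T²). Setting ∂π_T/∂q_T = 0: 268 - 10q_T - 4(q_B) = 0.
Rearranging gives the reaction functions q_B = (338 - 4q_T)/9 and q_T = (268 - 4q_B)/10.
Substituting one into the other gives q_B = 1154/37 and q_T = 530/37.
Price P = 349 - 4·(1684/37) = 166.9459.
Bastion's profit: 166.9459·(1154/37) - 11·(1154/37) - (1/2)(1154/37)² = 4377.4449.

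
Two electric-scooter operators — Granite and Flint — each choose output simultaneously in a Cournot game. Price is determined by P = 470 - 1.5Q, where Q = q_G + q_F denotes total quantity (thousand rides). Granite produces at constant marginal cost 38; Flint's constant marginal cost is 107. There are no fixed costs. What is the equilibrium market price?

205

Granite's profit: π_G = (470 - 1.5Q)q_G - (38q_G). Setting ∂π_G/∂q_G = 0: 432 - 3q_G - (3/2)(q_F) = 0.
Flint's profit: π_F = (470 - 1.5Q)q_F - (107q_F). Setting ∂π_F/∂q_F = 0: 363 - 3q_F - (3/2)(q_G) = 0.
Best responses: q_G = (432 - (3/2)q_F)/3, q_F = (363 - (3/2)q_G)/3.
Solving the pair: q_G = 334/3, q_F = 196/3.
Total output Q = 530/3, so price P = 470 - (3/2)·(530/3) = 205.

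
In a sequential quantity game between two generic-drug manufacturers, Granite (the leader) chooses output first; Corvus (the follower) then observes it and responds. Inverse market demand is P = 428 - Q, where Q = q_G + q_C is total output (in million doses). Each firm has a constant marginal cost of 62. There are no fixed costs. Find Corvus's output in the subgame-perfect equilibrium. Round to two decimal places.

91.50

Solve by backward induction. Given q_G, the follower Corvus maximises π_C = (428 - q_G - q_C)q_C - 62q_C.
Follower FOC: 366 - q_G - 2q_C = 0, so q_C(q_G) = (366 - q_G)/2.
Granite substitutes q_C(q_G) into its own profit: π_G = q_G(428 - q_G - (366 - q_G)/2) - 62q_G = (245 - (1/2)q_G)q_G - 62q_G.
Maximising: ∂π_G/∂q_G = 183 - q_G = 0, giving q_G = 183.
Then q_C = (366 - 183)/2 = 183/2.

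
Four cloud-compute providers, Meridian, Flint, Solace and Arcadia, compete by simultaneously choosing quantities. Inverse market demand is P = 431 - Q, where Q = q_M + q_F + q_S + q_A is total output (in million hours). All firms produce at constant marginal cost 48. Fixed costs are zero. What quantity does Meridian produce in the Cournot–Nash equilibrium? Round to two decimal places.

76.60

Each firm earns π_i = (431 - Q)q_i - 48q_i.
First-order condition (treating rivals' output as given): 383 - 2q_i - Σ_{j≠i} q_j = 0.
With identical firms every q_j equals q_i, so Σ_{j≠i} q_j = 3q_i and 383 = 5q_i, giving q_i = 383/5.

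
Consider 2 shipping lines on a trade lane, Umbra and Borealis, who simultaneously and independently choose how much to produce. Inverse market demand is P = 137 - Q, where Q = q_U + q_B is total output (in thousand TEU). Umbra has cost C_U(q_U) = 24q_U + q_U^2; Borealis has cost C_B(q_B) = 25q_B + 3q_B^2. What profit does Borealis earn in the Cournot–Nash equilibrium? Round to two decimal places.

Umbra's profit: π_U = (137 - Q)q_U - (24q_U + q_U²). Setting ∂π_U/∂q_U = 0: 113 - 4q_U - (q_B) = 0.
Borealis's first-order condition: 112 - 8q_B - (q_U) = 0.
So q_U = (113 - q_B)/4 and q_B = (112 - q_U)/8.
Solving the pair: q_U = 792/31, q_B = 335/31.
Price P = 137 - 1127/31 = 100.6452.
Borealis's profit: 100.6452·(335/31) - 25·(335/31) - 3(335/31)² = 467.1176.

467.12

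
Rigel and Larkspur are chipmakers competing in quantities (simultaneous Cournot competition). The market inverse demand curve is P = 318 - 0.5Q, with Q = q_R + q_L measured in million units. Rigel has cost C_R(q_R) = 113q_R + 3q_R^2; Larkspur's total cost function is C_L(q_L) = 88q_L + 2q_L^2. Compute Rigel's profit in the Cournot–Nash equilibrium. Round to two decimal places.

Rigel's profit: π_R = (318 - 0.5Q)q_R - (113q_R + 3q_R²). Setting ∂π_R/∂q_R = 0: 205 - 7q_R - (1/2)(q_L) = 0.
Larkspur's first-order condition: 230 - 5q_L - (1/2)(q_R) = 0.
Best responses: q_R = (205 - (1/2)q_L)/7, q_L = (230 - (1/2)q_R)/5.
Substituting one into the other gives q_R = 26.1871 and q_L = 43.3813.
Price P = 318 - (1/2)·69.5683 = 283.2158.
Rigel's profit: 283.2158·26.1871 - 113·26.1871 - 3·26.1871² = 2400.1656.

2400.17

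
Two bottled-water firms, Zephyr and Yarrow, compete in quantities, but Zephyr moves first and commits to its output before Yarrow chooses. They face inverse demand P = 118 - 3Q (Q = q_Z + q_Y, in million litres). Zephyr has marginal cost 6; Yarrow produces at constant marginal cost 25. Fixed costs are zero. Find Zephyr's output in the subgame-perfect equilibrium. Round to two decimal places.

The follower Yarrow best-responds to any q_Z: π_Y = (118 - 3Q)q_Y - 25q_Y.
Follower FOC: 93 - 3q_Z - 6q_Y = 0, so q_Y(q_Z) = (93 - 3q_Z)/6.
The leader anticipates this reaction. Substituting into P = 118 - 3Q gives P = 143/2 - (3/2)q_Z, so π_Z = (143/2 - (3/2)q_Z)q_Z - 6q_Z.
The leader's first-order condition 131/2 - 3q_Z = 0 yields q_Z = 131/6.
Then q_Y = (93 - 3·(131/6))/6 = 55/12.

21.83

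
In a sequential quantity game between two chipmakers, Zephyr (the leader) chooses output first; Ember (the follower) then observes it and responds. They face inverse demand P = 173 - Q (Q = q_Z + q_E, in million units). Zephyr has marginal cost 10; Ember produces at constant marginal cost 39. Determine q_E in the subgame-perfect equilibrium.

19

Solve by backward induction. Given q_Z, the follower Ember maximises π_E = (173 - q_Z - q_E)q_E - 39q_E.
Setting the follower's marginal profit to zero, 134 - q_Z - 2q_E = 0, i.e. q_E = (134 - q_Z)/2.
The leader anticipates this reaction. Substituting into P = 173 - Q gives P = 106 - (1/2)q_Z, so π_Z = (106 - (1/2)q_Z)q_Z - 10q_Z.
The leader's first-order condition 96 - q_Z = 0 yields q_Z = 96.
Then q_E = (134 - 96)/2 = 19.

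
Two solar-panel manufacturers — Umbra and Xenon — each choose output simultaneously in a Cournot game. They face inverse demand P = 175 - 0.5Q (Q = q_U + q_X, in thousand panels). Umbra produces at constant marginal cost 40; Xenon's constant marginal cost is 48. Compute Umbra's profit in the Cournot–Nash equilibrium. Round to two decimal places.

Umbra's profit: π_U = (175 - 0.5Q)q_U - (40q_U). Setting ∂π_U/∂q_U = 0: 135 - q_U - (1/2)(q_X) = 0.
Xenon's first-order condition: 127 - q_X - (1/2)(q_U) = 0.
Best responses: q_U = (135 - (1/2)q_X), q_X = (127 - (1/2)q_U).
Solving the pair: q_U = 286/3, q_X = 238/3.
Price P = 175 - (1/2)·(524/3) = 263/3.
Umbra's profit: (263/3 - 40)·(286/3) = 4544.2222.

4544.22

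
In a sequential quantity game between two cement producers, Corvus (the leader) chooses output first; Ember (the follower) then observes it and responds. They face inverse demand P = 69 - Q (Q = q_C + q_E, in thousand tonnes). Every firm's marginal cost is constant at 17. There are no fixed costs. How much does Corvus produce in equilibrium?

Solve by backward induction. Given q_C, the follower Ember maximises π_E = (69 - q_C - q_E)q_E - 17q_E.
Follower FOC: 52 - q_C - 2q_E = 0, so q_E(q_C) = (52 - q_C)/2.
The leader anticipates this reaction. Substituting into P = 69 - Q gives P = 43 - (1/2)q_C, so π_C = (43 - (1/2)q_C)q_C - 17q_C.
Leader FOC: 26 - q_C = 0, so q_C = 26.
Then q_E = (52 - 26)/2 = 13.

26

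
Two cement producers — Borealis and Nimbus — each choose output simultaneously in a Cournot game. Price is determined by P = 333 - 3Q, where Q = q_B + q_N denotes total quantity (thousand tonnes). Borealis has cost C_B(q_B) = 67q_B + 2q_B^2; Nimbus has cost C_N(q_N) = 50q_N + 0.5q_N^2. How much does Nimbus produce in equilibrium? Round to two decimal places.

33.31

Borealis's profit: π_B = (333 - 3Q)q_B - (67q_B + 2q_B²). Setting ∂π_B/∂q_B = 0: 266 - 10q_B - 3(q_N) = 0.
Nimbus's first-order condition: 283 - 7q_N - 3(q_B) = 0.
So q_B = (266 - 3q_N)/10 and q_N = (283 - 3q_B)/7.
Solving the pair: q_B = 1013/61, q_N = 33.3115.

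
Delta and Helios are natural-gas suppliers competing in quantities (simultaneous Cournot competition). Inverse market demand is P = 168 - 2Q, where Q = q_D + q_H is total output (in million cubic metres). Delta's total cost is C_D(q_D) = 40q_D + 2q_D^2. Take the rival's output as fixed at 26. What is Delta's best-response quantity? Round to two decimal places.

With the rival's output fixed at 26, Delta's profit is π_D = (168 - 2·26 - 2q_D)q_D - (40q_D + 2q_D²) = (116 - 2q_D)q_D - (40q_D + 2q_D²).
∂π_D/∂q_D = 76 - 8q_D = 0, so q_D = 19/2.

9.50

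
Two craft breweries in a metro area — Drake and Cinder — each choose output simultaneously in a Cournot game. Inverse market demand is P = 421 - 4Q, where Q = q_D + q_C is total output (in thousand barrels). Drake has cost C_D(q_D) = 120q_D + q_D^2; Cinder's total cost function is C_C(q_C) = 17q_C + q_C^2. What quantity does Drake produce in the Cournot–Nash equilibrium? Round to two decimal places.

16.60

Drake's profit: π_D = (421 - 4Q)q_D - (120q_D + q_D²). Setting ∂π_D/∂q_D = 0: 301 - 10q_D - 4(q_C) = 0.
Cinder's profit: π_C = (421 - 4Q)q_C - (17q_C + q_C²). Setting ∂π_C/∂q_C = 0: 404 - 10q_C - 4(q_D) = 0.
Rearranging gives the reaction functions q_D = (301 - 4q_C)/10 and q_C = (404 - 4q_D)/10.
Solving the pair: q_D = 697/42, q_C = 709/21.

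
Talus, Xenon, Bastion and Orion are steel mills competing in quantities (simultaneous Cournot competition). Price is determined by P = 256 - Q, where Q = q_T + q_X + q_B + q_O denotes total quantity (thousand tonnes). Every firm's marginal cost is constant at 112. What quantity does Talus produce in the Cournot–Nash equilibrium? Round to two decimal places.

28.80

A representative firm's profit is π_i = q_i(256 - Q) - 112q_i.
Setting ∂π_i/∂q_i = 0 with rivals' quantities fixed: 144 - 2q_i - Σ_{j≠i} q_j = 0.
By symmetry each firm produces the same amount; substituting Σ_{j≠i} q_j = 3q_i yields q_i = 144/5.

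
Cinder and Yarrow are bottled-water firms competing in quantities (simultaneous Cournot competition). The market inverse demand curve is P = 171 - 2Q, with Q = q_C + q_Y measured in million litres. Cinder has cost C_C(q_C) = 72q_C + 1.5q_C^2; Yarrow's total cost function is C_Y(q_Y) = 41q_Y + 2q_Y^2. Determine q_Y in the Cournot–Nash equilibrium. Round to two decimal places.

13.69

Cinder's profit: π_C = (171 - 2Q)q_C - (72q_C + (3/2)q_C²). Setting ∂π_C/∂q_C = 0: 99 - 7q_C - 2(q_Y) = 0.
Yarrow's profit: π_Y = (171 - 2Q)q_Y - (41q_Y + 2q_Y²). Setting ∂π_Y/∂q_Y = 0: 130 - 8q_Y - 2(q_C) = 0.
Best responses: q_C = (99 - 2q_Y)/7, q_Y = (130 - 2q_C)/8.
Substituting one into the other gives q_C = 133/13 and q_Y = 178/13.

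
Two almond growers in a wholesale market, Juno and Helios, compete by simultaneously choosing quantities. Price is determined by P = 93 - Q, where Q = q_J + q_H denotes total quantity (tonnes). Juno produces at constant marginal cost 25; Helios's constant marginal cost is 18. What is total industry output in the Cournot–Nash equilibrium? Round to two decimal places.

47.67

Juno's profit: π_J = (93 - Q)q_J - (25q_J). Setting ∂π_J/∂q_J = 0: 68 - 2q_J - (q_H) = 0.
Helios's profit: π_H = (93 - Q)q_H - (18q_H). Setting ∂π_H/∂q_H = 0: 75 - 2q_H - (q_J) = 0.
So q_J = (68 - q_H)/2 and q_H = (75 - q_J)/2.
Substituting one into the other gives q_J = 61/3 and q_H = 82/3.
Total output Q = 61/3 + 82/3 = 143/3.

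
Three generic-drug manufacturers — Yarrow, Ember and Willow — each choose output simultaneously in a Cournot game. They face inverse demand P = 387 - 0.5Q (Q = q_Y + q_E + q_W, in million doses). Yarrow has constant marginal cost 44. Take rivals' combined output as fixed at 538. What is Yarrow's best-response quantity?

With rivals' combined output fixed at 538, Yarrow's profit is π_Y = (387 - (1/2)·538 - (1/2)q_Y)q_Y - (44q_Y) = (118 - (1/2)q_Y)q_Y - (44q_Y).
∂π_Y/∂q_Y = 74 - q_Y = 0, so q_Y = 74.

74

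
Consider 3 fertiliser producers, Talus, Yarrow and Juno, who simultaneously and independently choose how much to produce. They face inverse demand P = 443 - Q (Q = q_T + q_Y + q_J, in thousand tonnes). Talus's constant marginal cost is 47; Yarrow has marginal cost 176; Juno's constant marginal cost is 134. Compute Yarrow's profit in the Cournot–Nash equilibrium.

Talus's profit: π_T = (443 - Q)q_T - (47q_T). Setting ∂π_T/∂q_T = 0: 396 - 2q_T - (q_Y + q_J) = 0.
Yarrow's first-order condition: 267 - 2q_Y - (q_T + q_J) = 0.
Juno's profit: π_J = (443 - Q)q_J - (134q_J). Setting ∂π_J/∂q_J = 0: 309 - 2q_J - (q_T + q_Y) = 0.
Adding the 3 conditions: 972 − 2Q − 2Q = 0, i.e. Q = 243.
Back-substituting: q_T = (396 − 243) = 153, q_Y = (267 − 243) = 24, q_J = (309 − 243) = 66.
Price P = 443 - 243 = 200.
Yarrow's profit: (200 - 176)·24 = 576.

576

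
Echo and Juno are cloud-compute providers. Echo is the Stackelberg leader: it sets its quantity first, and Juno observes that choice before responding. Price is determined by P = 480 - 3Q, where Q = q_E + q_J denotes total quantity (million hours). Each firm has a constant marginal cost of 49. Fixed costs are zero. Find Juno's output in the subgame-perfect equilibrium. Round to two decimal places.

35.92

Solve by backward induction. Given q_E, the follower Juno maximises π_J = (480 - 3q_E - 3q_J)q_J - 49q_J.
Follower FOC: 431 - 3q_E - 6q_J = 0, so q_J(q_E) = (431 - 3q_E)/6.
The leader anticipates this reaction. Substituting into P = 480 - 3Q gives P = 529/2 - (3/2)q_E, so π_E = (529/2 - (3/2)q_E)q_E - 49q_E.
Leader FOC: 431/2 - 3q_E = 0, so q_E = 431/6.
Then q_J = (431 - 3·(431/6))/6 = 431/12.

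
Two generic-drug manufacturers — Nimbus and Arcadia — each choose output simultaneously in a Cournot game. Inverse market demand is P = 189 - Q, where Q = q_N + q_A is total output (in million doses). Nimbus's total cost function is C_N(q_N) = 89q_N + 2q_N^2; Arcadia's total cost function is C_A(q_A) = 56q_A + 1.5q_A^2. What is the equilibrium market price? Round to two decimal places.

Nimbus's profit: π_N = (189 - Q)q_N - (89q_N + 2q_N²). Setting ∂π_N/∂q_N = 0: 100 - 6q_N - (q_A) = 0.
Arcadia's profit: π_A = (189 - Q)q_A - (56q_A + (3/2)q_A²). Setting ∂π_A/∂q_A = 0: 133 - 5q_A - (q_N) = 0.
Best responses: q_N = (100 - q_A)/6, q_A = (133 - q_N)/5.
Solving the pair: q_N = 367/29, q_A = 698/29.
Total output Q = 1065/29, so price P = 189 - 1065/29 = 152.2759.

152.28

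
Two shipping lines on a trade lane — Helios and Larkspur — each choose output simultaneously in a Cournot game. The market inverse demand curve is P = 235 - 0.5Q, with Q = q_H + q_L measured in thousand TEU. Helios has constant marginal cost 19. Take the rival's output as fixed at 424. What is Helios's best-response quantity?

With the rival's output fixed at 424, Helios's profit is π_H = (235 - (1/2)·424 - (1/2)q_H)q_H - (19q_H) = (23 - (1/2)q_H)q_H - (19q_H).
∂π_H/∂q_H = 4 - q_H = 0, so q_H = 4.

4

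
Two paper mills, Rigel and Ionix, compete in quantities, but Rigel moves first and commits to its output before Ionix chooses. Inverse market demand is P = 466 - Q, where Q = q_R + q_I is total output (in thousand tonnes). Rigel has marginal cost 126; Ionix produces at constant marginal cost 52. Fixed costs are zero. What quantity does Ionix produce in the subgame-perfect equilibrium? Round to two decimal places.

The follower Ionix best-responds to any q_R: π_I = (466 - Q)q_I - 52q_I.
Follower FOC: 414 - q_R - 2q_I = 0, so q_I(q_R) = (414 - q_R)/2.
The leader anticipates this reaction. Substituting into P = 466 - Q gives P = 259 - (1/2)q_R, so π_R = (259 - (1/2)q_R)q_R - 126q_R.
The leader's first-order condition 133 - q_R = 0 yields q_R = 133.
Then q_I = (414 - 133)/2 = 281/2.

140.50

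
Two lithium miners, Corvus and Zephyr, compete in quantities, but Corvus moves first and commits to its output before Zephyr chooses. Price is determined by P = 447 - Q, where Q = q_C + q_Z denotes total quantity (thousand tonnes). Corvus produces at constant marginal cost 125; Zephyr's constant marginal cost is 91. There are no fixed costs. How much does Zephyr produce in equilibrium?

106

The follower Zephyr best-responds to any q_C: π_Z = (447 - Q)q_Z - 91q_Z.
∂π_Z/∂q_Z = 356 - q_C - 2q_Z = 0 gives the reaction function q_Z = (356 - q_C)/2.
Corvus substitutes q_Z(q_C) into its own profit: π_C = q_C(447 - q_C - (356 - q_C)/2) - 125q_C = (269 - (1/2)q_C)q_C - 125q_C.
Maximising: ∂π_C/∂q_C = 144 - q_C = 0, giving q_C = 144.
Then q_Z = (356 - 144)/2 = 106.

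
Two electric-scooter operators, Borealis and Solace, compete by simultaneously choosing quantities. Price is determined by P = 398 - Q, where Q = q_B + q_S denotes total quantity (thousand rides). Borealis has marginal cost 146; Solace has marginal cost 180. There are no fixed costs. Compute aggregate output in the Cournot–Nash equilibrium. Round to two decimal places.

156.67

Borealis's profit: π_B = (398 - Q)q_B - (146q_B). Setting ∂π_B/∂q_B = 0: 252 - 2q_B - (q_S) = 0.
Solace's first-order condition: 218 - 2q_S - (q_B) = 0.
So q_B = (252 - q_S)/2 and q_S = (218 - q_B)/2.
Substituting one into the other gives q_B = 286/3 and q_S = 184/3.
Total output Q = 286/3 + 184/3 = 470/3.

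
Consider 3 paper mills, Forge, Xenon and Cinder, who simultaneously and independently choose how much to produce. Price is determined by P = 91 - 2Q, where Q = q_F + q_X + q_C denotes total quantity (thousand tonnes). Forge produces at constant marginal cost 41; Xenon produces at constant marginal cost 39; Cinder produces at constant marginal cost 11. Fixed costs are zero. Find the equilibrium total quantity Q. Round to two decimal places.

Forge's profit: π_F = (91 - 2Q)q_F - (41q_F). Setting ∂π_F/∂q_F = 0: 50 - 4q_F - 2(q_X + q_C) = 0.
Xenon's profit: π_X = (91 - 2Q)q_X - (39q_X). Setting ∂π_X/∂q_X = 0: 52 - 4q_X - 2(q_F + q_C) = 0.
Cinder's profit: π_C = (91 - 2Q)q_C - (11q_C). Setting ∂π_C/∂q_C = 0: 80 - 4q_C - 2(q_F + q_X) = 0.
Summing all 3 equations gives 182 − 8Q = 0, hence Q = 91/4.
Back-substituting: q_F = (50 − 91/2)/2 = 9/4, q_X = (52 − 91/2)/2 = 13/4, q_C = (80 − 91/2)/2 = 69/4.
Total output Q = 9/4 + 13/4 + 69/4 = 91/4.

22.75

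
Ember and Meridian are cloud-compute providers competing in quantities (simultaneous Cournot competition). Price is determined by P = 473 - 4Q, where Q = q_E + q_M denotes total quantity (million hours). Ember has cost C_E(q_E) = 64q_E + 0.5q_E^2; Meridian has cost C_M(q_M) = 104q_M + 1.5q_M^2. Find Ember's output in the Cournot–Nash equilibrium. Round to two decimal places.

Ember's profit: π_E = (473 - 4Q)q_E - (64q_E + (1/2)q_E²). Setting ∂π_E/∂q_E = 0: 409 - 9q_E - 4(q_M) = 0.
Meridian's profit: π_M = (473 - 4Q)q_M - (104q_M + (3/2)q_M²). Setting ∂π_M/∂q_M = 0: 369 - 11q_M - 4(q_E) = 0.
Rearranging gives the reaction functions q_E = (409 - 4q_M)/9 and q_M = (369 - 4q_E)/11.
Substituting one into the other gives q_E = 36.4217 and q_M = 1685/83.

36.42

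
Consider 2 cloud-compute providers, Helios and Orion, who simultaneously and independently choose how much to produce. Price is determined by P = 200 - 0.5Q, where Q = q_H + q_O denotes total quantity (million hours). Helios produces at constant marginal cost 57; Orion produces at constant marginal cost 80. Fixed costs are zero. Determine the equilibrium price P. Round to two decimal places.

Helios's profit: π_H = (200 - 0.5Q)q_H - (57q_H). Setting ∂π_H/∂q_H = 0: 143 - q_H - (1/2)(q_O) = 0.
Orion's profit: π_O = (200 - 0.5Q)q_O - (80q_O). Setting ∂π_O/∂q_O = 0: 120 - q_O - (1/2)(q_H) = 0.
So q_H = (143 - (1/2)q_O) and q_O = (120 - (1/2)q_H).
Solving the pair: q_H = 332/3, q_O = 194/3.
Total output Q = 526/3, so price P = 200 - (1/2)·(526/3) = 337/3.

112.33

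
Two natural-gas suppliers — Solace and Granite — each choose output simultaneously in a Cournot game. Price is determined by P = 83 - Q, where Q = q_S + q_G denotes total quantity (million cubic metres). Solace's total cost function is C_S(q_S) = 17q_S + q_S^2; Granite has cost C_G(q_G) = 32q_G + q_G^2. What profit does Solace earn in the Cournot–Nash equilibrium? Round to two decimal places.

403.28

Solace's profit: π_S = (83 - Q)q_S - (17q_S + q_S²). Setting ∂π_S/∂q_S = 0: 66 - 4q_S - (q_G) = 0.
Granite's profit: π_G = (83 - Q)q_G - (32q_G + q_G²). Setting ∂π_G/∂q_G = 0: 51 - 4q_G - (q_S) = 0.
So q_S = (66 - q_G)/4 and q_G = (51 - q_S)/4.
Substituting one into the other gives q_S = 71/5 and q_G = 46/5.
Price P = 83 - 117/5 = 298/5.
Solace's profit: (298/5)·(71/5) - 17·(71/5) - (71/5)² = 403.2800.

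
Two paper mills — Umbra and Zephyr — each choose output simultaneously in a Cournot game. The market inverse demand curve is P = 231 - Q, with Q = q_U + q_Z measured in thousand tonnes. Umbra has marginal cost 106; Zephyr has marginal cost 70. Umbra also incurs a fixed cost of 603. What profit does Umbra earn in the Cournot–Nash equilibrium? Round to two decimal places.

Umbra's profit: π_U = (231 - Q)q_U - (106q_U). Setting ∂π_U/∂q_U = 0: 125 - 2q_U - (q_Z) = 0.
Zephyr's first-order condition: 161 - 2q_Z - (q_U) = 0.
Best responses: q_U = (125 - q_Z)/2, q_Z = (161 - q_U)/2.
Substituting one into the other gives q_U = 89/3 and q_Z = 197/3.
Price P = 231 - 286/3 = 407/3.
Umbra's profit: (407/3 - 106)·(89/3) - 603 = 277.1111.

277.11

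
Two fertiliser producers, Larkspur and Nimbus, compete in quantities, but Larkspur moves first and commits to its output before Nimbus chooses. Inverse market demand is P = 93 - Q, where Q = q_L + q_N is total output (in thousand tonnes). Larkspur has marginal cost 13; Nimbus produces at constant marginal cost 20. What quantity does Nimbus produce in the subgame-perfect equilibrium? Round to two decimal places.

14.75

The follower Nimbus best-responds to any q_L: π_N = (93 - Q)q_N - 20q_N.
Follower FOC: 73 - q_L - 2q_N = 0, so q_N(q_L) = (73 - q_L)/2.
The leader anticipates this reaction. Substituting into P = 93 - Q gives P = 113/2 - (1/2)q_L, so π_L = (113/2 - (1/2)q_L)q_L - 13q_L.
Maximising: ∂π_L/∂q_L = 87/2 - q_L = 0, giving q_L = 87/2.
Then q_N = (73 - 87/2)/2 = 59/4.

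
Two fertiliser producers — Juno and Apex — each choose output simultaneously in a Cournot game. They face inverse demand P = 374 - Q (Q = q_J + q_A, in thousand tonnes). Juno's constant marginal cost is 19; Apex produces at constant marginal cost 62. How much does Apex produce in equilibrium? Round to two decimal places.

Juno's profit: π_J = (374 - Q)q_J - (19q_J). Setting ∂π_J/∂q_J = 0: 355 - 2q_J - (q_A) = 0.
Apex's profit: π_A = (374 - Q)q_A - (62q_A). Setting ∂π_A/∂q_A = 0: 312 - 2q_A - (q_J) = 0.
Best responses: q_J = (355 - q_A)/2, q_A = (312 - q_J)/2.
Solving the pair: q_J = 398/3, q_A = 269/3.

89.67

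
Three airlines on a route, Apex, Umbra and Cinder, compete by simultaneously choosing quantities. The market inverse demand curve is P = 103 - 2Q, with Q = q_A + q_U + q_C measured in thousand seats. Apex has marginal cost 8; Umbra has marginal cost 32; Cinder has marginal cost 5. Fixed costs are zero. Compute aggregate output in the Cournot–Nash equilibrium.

Apex's profit: π_A = (103 - 2Q)q_A - (8q_A). Setting ∂π_A/∂q_A = 0: 95 - 4q_A - 2(q_U + q_C) = 0.
Umbra's first-order condition: 71 - 4q_U - 2(q_A + q_C) = 0.
Cinder's first-order condition: 98 - 4q_C - 2(q_A + q_U) = 0.
Adding the 3 conditions: 264 − 4Q − 4Q = 0, i.e. Q = 33.
Back-substituting: q_A = (95 − 66)/2 = 29/2, q_U = (71 − 66)/2 = 5/2, q_C = (98 − 66)/2 = 16.
Total output Q = 29/2 + 5/2 + 16 = 33.

33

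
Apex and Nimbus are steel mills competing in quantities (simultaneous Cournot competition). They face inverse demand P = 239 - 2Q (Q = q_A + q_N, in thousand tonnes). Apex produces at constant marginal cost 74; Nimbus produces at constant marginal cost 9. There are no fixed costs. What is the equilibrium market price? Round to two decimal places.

107.33

Apex's profit: π_A = (239 - 2Q)q_A - (74q_A). Setting ∂π_A/∂q_A = 0: 165 - 4q_A - 2(q_N) = 0.
Nimbus's profit: π_N = (239 - 2Q)q_N - (9q_N). Setting ∂π_N/∂q_N = 0: 230 - 4q_N - 2(q_A) = 0.
So q_A = (165 - 2q_N)/4 and q_N = (230 - 2q_A)/4.
Substituting one into the other gives q_A = 50/3 and q_N = 295/6.
Total output Q = 395/6, so price P = 239 - 2·(395/6) = 322/3.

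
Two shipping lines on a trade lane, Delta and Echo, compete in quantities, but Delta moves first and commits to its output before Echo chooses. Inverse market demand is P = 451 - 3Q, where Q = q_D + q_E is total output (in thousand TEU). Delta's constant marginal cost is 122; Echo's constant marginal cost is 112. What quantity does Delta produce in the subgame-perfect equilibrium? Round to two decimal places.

53.17

Solve by backward induction. Given q_D, the follower Echo maximises π_E = (451 - 3q_D - 3q_E)q_E - 112q_E.
Follower FOC: 339 - 3q_D - 6q_E = 0, so q_E(q_D) = (339 - 3q_D)/6.
Delta substitutes q_E(q_D) into its own profit: π_D = q_D(451 - 3q_D - (339 - 3q_D)/2) - 122q_D = (563/2 - (3/2)q_D)q_D - 122q_D.
The leader's first-order condition 319/2 - 3q_D = 0 yields q_D = 319/6.
Then q_E = (339 - 3·(319/6))/6 = 359/12.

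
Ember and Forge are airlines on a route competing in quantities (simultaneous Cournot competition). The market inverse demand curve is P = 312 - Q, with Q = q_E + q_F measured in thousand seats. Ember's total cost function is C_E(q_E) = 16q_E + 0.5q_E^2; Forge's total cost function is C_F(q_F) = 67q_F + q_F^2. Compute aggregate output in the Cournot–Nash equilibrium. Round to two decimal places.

125.27

Ember's profit: π_E = (312 - Q)q_E - (16q_E + (1/2)q_E²). Setting ∂π_E/∂q_E = 0: 296 - 3q_E - (q_F) = 0.
Forge's first-order condition: 245 - 4q_F - (q_E) = 0.
So q_E = (296 - q_F)/3 and q_F = (245 - q_E)/4.
Substituting one into the other gives q_E = 939/11 and q_F = 439/11.
Total output Q = 939/11 + 439/11 = 1378/11.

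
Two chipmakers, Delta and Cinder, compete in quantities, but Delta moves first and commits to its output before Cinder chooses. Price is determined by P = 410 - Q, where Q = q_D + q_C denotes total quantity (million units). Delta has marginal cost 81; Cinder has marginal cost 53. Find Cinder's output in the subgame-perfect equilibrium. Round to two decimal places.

Solve by backward induction. Given q_D, the follower Cinder maximises π_C = (410 - q_D - q_C)q_C - 53q_C.
∂π_C/∂q_C = 357 - q_D - 2q_C = 0 gives the reaction function q_C = (357 - q_D)/2.
Delta substitutes q_C(q_D) into its own profit: π_D = q_D(410 - q_D - (357 - q_D)/2) - 81q_D = (463/2 - (1/2)q_D)q_D - 81q_D.
The leader's first-order condition 301/2 - q_D = 0 yields q_D = 301/2.
Then q_C = (357 - 301/2)/2 = 413/4.

103.25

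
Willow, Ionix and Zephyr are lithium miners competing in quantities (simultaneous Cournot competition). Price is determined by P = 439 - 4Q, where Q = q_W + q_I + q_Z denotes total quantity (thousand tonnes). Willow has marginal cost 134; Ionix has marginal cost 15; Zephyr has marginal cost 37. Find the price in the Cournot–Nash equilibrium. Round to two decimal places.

156.25

Willow's profit: π_W = (439 - 4Q)q_W - (134q_W). Setting ∂π_W/∂q_W = 0: 305 - 8q_W - 4(q_I + q_Z) = 0.
Ionix's first-order condition: 424 - 8q_I - 4(q_W + q_Z) = 0.
Zephyr's first-order condition: 402 - 8q_Z - 4(q_W + q_I) = 0.
Adding the 3 conditions: 1131 − 8Q − 8Q = 0, i.e. Q = 1131/16.
Back-substituting: q_W = (305 − 1131/4)/4 = 89/16, q_I = (424 − 1131/4)/4 = 565/16, q_Z = (402 − 1131/4)/4 = 477/16.
Total output Q = 1131/16, so price P = 439 - 4·(1131/16) = 625/4.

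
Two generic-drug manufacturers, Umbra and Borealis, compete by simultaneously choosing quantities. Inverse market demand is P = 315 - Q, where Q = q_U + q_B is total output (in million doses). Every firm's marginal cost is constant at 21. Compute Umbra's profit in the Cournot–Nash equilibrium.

Each firm earns π_i = (315 - Q)q_i - 21q_i.
Setting ∂π_i/∂q_i = 0 with rivals' quantities fixed: 294 - 2q_i - q_j = 0.
With identical firms every q_j equals q_i, so q_j = q_i and 294 = 3q_i, giving q_i = 98.
Price P = 315 - 196 = 119.
Umbra's profit: (119 - 21)·98 = 9604.

9604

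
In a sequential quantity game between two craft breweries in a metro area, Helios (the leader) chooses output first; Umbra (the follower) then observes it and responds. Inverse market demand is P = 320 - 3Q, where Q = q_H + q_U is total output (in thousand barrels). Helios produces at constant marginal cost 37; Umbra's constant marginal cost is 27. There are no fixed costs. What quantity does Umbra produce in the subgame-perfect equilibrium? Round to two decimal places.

The follower Umbra best-responds to any q_H: π_U = (320 - 3Q)q_U - 27q_U.
∂π_U/∂q_U = 293 - 3q_H - 6q_U = 0 gives the reaction function q_U = (293 - 3q_H)/6.
The leader anticipates this reaction. Substituting into P = 320 - 3Q gives P = 347/2 - (3/2)q_H, so π_H = (347/2 - (3/2)q_H)q_H - 37q_H.
Leader FOC: 273/2 - 3q_H = 0, so q_H = 91/2.
Then q_U = (293 - 3·(91/2))/6 = 313/12.

26.08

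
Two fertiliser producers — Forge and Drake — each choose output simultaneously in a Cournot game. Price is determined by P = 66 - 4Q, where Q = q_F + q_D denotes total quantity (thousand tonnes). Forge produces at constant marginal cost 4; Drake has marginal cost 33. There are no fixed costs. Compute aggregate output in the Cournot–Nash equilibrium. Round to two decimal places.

7.92

Forge's profit: π_F = (66 - 4Q)q_F - (4q_F). Setting ∂π_F/∂q_F = 0: 62 - 8q_F - 4(q_D) = 0.
Drake's first-order condition: 33 - 8q_D - 4(q_F) = 0.
Best responses: q_F = (62 - 4q_D)/8, q_D = (33 - 4q_F)/8.
Solving the pair: q_F = 91/12, q_D = 1/3.
Total output Q = 91/12 + 1/3 = 95/12.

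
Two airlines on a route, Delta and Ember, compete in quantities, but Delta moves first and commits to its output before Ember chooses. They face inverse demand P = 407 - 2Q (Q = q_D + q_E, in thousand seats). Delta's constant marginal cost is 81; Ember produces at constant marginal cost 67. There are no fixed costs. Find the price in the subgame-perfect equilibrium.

Solve by backward induction. Given q_D, the follower Ember maximises π_E = (407 - 2q_D - 2q_E)q_E - 67q_E.
∂π_E/∂q_E = 340 - 2q_D - 4q_E = 0 gives the reaction function q_E = (340 - 2q_D)/4.
Delta substitutes q_E(q_D) into its own profit: π_D = q_D(407 - 2q_D - (340 - 2q_D)/2) - 81q_D = (237 - q_D)q_D - 81q_D.
The leader's first-order condition 156 - 2q_D = 0 yields q_D = 78.
Then q_E = (340 - 2·78)/4 = 46.
Total output Q = 124, so price P = 407 - 2·124 = 159.

159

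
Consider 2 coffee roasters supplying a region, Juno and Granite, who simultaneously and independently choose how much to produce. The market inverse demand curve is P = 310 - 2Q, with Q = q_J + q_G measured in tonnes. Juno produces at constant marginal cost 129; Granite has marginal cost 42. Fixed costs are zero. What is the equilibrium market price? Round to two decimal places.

Juno's profit: π_J = (310 - 2Q)q_J - (129q_J). Setting ∂π_J/∂q_J = 0: 181 - 4q_J - 2(q_G) = 0.
Granite's profit: π_G = (310 - 2Q)q_G - (42q_G). Setting ∂π_G/∂q_G = 0: 268 - 4q_G - 2(q_J) = 0.
Rearranging gives the reaction functions q_J = (181 - 2q_G)/4 and q_G = (268 - 2q_J)/4.
Solving the pair: q_J = 47/3, q_G = 355/6.
Total output Q = 449/6, so price P = 310 - 2·(449/6) = 481/3.

160.33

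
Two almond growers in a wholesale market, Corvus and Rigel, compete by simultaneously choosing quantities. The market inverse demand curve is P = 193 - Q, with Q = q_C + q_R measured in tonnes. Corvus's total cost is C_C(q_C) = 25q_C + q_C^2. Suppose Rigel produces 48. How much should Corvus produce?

30

With the rival's output fixed at 48, Corvus's profit is π_C = (193 - 48 - q_C)q_C - (25q_C + q_C²) = (145 - q_C)q_C - (25q_C + q_C²).
∂π_C/∂q_C = 120 - 4q_C = 0, so q_C = 30.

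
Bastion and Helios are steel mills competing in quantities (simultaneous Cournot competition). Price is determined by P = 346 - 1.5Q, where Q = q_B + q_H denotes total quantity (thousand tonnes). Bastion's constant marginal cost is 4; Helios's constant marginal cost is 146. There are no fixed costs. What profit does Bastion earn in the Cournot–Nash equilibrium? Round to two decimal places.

17352.30

Bastion's profit: π_B = (346 - 1.5Q)q_B - (4q_B). Setting ∂π_B/∂q_B = 0: 342 - 3q_B - (3/2)(q_H) = 0.
Helios's profit: π_H = (346 - 1.5Q)q_H - (146q_H). Setting ∂π_H/∂q_H = 0: 200 - 3q_H - (3/2)(q_B) = 0.
So q_B = (342 - (3/2)q_H)/3 and q_H = (200 - (3/2)q_B)/3.
Solving the pair: q_B = 968/9, q_H = 116/9.
Price P = 346 - (3/2)·(1084/9) = 496/3.
Bastion's profit: (496/3 - 4)·(968/9) = 17352.2963.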